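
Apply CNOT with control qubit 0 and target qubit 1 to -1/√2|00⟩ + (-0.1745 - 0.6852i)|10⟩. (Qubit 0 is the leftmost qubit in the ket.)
-1/√2|00⟩ + (-0.1745 - 0.6852i)|11⟩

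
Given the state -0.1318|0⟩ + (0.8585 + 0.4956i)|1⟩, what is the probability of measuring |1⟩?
0.9826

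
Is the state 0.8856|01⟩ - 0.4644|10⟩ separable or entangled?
Entangled

Writing the state as a|00⟩ + b|01⟩ + c|10⟩ + d|11⟩, it is a product state iff ad − bc = 0.
Here (a, b, c, d) = (0, 0.8856, -0.4644, 0): ad − bc = (0)(0) − (0.8856)(-0.4644) = 0.4113 ≠ 0, so the state is entangled.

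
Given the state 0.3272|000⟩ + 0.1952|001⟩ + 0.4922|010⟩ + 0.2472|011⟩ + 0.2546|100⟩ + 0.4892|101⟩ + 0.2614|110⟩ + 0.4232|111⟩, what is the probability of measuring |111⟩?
0.1791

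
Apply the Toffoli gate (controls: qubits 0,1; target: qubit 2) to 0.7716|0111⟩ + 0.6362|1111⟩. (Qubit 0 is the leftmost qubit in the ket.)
0.7716|0111⟩ + 0.6362|1101⟩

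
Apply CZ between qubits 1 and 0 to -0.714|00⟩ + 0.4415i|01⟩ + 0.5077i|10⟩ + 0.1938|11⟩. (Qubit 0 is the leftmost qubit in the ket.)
-0.714|00⟩ + 0.4415i|01⟩ + 0.5077i|10⟩ - 0.1938|11⟩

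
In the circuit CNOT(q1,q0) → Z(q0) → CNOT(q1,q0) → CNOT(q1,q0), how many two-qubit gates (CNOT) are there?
3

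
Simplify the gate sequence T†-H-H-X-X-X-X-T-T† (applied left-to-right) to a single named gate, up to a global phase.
T†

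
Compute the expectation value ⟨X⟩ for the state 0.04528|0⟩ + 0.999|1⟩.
0.09047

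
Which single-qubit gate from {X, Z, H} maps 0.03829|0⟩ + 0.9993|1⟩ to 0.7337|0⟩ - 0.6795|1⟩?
H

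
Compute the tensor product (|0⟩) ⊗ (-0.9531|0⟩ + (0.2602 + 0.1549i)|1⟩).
-0.9531|00⟩ + (0.2602 + 0.1549i)|01⟩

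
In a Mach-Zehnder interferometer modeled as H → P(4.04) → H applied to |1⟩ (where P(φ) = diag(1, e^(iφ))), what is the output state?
(0.8114 + 0.3912i)|0⟩ + (0.1886 - 0.3912i)|1⟩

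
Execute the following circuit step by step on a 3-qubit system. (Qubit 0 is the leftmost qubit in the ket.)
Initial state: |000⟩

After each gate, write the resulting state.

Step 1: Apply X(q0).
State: |100⟩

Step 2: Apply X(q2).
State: |101⟩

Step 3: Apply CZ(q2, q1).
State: |101⟩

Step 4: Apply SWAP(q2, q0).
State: |101⟩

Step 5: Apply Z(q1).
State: |101⟩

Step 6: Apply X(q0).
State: |001⟩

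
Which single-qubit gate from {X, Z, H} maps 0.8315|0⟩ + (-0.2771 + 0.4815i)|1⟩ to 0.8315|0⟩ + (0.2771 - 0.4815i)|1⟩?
Z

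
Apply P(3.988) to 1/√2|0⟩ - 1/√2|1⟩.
1/√2|0⟩ + (0.4686 + 0.5296i)|1⟩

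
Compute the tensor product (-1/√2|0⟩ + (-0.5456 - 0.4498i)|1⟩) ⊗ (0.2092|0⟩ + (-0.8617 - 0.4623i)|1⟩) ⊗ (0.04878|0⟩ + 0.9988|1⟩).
-0.007216|000⟩ - 0.1477|001⟩ + (0.02972 + 0.01595i)|010⟩ + (0.6086 + 0.3265i)|011⟩ + (-0.005568 - 0.00459i)|100⟩ + (-0.114 - 0.09399i)|101⟩ + (0.01279 + 0.03121i)|110⟩ + (0.2619 + 0.6391i)|111⟩

amp(|b₁b₂…⟩) = product of the factor amplitudes for bits b₁, b₂, …; only kets whose every factor amplitude is nonzero survive.
|000⟩: (-1/√2)(0.2092)(0.04878) = -0.007216
|001⟩: (-1/√2)(0.2092)(0.9988) = -0.1477
|010⟩: (-1/√2)(-0.8617 - 0.4623i)(0.04878) = (0.02972 + 0.01595i)
|011⟩: (-1/√2)(-0.8617 - 0.4623i)(0.9988) = (0.6086 + 0.3265i)
|100⟩: (-0.5456 - 0.4498i)(0.2092)(0.04878) = (-0.005568 - 0.00459i)
|101⟩: (-0.5456 - 0.4498i)(0.2092)(0.9988) = (-0.114 - 0.09399i)
|110⟩: (-0.5456 - 0.4498i)(-0.8617 - 0.4623i)(0.04878) = (0.01279 + 0.03121i)
|111⟩: (-0.5456 - 0.4498i)(-0.8617 - 0.4623i)(0.9988) = (0.2619 + 0.6391i)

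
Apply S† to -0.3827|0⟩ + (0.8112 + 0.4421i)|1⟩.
-0.3827|0⟩ + (0.4421 - 0.8112i)|1⟩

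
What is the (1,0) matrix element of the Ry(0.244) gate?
0.1217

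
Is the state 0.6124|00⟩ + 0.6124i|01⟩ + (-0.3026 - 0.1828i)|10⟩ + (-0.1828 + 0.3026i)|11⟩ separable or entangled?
Entangled

Writing the state as a|00⟩ + b|01⟩ + c|10⟩ + d|11⟩, it is a product state iff ad − bc = 0.
Here (a, b, c, d) = (0.6124, 0.6124i, (-0.3026 - 0.1828i), (-0.1828 + 0.3026i)): ad − bc = (0.6124)(-0.1828 + 0.3026i) − (0.6124i)(-0.3026 - 0.1828i) = (-0.2239 + 0.3706i) ≠ 0, so the state is entangled.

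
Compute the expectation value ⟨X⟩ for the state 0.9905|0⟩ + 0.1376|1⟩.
0.2726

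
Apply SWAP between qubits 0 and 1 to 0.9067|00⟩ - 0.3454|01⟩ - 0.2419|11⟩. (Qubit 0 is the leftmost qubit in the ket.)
0.9067|00⟩ - 0.3454|10⟩ - 0.2419|11⟩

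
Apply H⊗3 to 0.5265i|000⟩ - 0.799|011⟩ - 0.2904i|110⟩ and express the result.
(-0.2825 + 0.08347i)|000⟩ + (0.2825 + 0.08347i)|001⟩ + (0.2825 + 0.2888i)|010⟩ + (-0.2825 + 0.2888i)|011⟩ + (-0.2825 + 0.2888i)|100⟩ + (0.2825 + 0.2888i)|101⟩ + (0.2825 + 0.08347i)|110⟩ + (-0.2825 + 0.08347i)|111⟩

H⊗3 gives amp(|y⟩) = (1/2√2) Σ_x (−1)^(x·y) amp(|x⟩), where x·y is the number of positions in which both x and y have a 1.
|000⟩: (0.5265i - 0.799 - 0.2904i)/(2√2) = (-0.2825 + 0.08347i)
|001⟩: (0.5265i + 0.799 - 0.2904i)/(2√2) = (0.2825 + 0.08347i)
|010⟩: (0.5265i + 0.799 + 0.2904i)/(2√2) = (0.2825 + 0.2888i)
|011⟩: (0.5265i - 0.799 + 0.2904i)/(2√2) = (-0.2825 + 0.2888i)
|100⟩: (0.5265i - 0.799 + 0.2904i)/(2√2) = (-0.2825 + 0.2888i)
|101⟩: (0.5265i + 0.799 + 0.2904i)/(2√2) = (0.2825 + 0.2888i)
|110⟩: (0.5265i + 0.799 - 0.2904i)/(2√2) = (0.2825 + 0.08347i)
|111⟩: (0.5265i - 0.799 - 0.2904i)/(2√2) = (-0.2825 + 0.08347i)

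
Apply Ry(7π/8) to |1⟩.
-0.9808|0⟩ + 0.1951|1⟩

Ry(7π/8) = [[cos(θ/2), −sin(θ/2)], [sin(θ/2), cos(θ/2)]]; θ = 7π/8, cos(θ/2) ≈ 0.19509, sin(θ/2) ≈ 0.980785.
With a = amp(|0⟩) = 0 and b = amp(|1⟩) = 1:
new amp(|0⟩) = (0.19509)·a + (-0.980785)·b = -0.9808
new amp(|1⟩) = (0.980785)·a + (0.19509)·b = 0.1951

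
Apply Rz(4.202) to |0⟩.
(-0.5057 - 0.8627i)|0⟩

Rz(4.202) = [[e^(−iθ/2), 0], [0, e^(iθ/2)]] with e^(±iθ/2) = cos(θ/2) ± i·sin(θ/2); θ = 4.202, cos(θ/2) ≈ -0.505709, sin(θ/2) ≈ 0.862704.
With a = amp(|0⟩) = 1 and b = amp(|1⟩) = 0:
new amp(|0⟩) = (-0.505709 - 0.862704i)·a = (-0.5057 - 0.8627i)
new amp(|1⟩) = (-0.505709 + 0.862704i)·b = 0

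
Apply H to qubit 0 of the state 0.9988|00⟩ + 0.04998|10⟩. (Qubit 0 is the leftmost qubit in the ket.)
0.7416|00⟩ + 0.6709|10⟩

H on qubit 0 mixes each pair of kets that differ only in qubit 0: amplitudes (a, b) of (|…0…⟩, |…1…⟩) become ((a + b)/√2, (a − b)/√2). Kets absent from the input have amplitude 0.
(|00⟩, |10⟩): (a, b) = (0.9988, 0.04998) → (0.7416, 0.6709)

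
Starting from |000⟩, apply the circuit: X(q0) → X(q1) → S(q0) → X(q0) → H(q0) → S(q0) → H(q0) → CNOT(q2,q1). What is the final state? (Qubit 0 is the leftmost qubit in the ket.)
(-1/2 + (1/2)i)|010⟩ + (1/2 + (1/2)i)|110⟩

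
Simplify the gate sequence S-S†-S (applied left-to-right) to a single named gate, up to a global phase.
S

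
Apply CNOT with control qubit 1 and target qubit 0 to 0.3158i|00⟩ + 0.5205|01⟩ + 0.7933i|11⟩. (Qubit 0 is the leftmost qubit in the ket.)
0.3158i|00⟩ + 0.7933i|01⟩ + 0.5205|11⟩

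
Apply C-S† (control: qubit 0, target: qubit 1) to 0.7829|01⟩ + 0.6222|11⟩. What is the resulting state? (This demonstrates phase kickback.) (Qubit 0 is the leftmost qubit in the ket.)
0.7829|01⟩ - 0.6222i|11⟩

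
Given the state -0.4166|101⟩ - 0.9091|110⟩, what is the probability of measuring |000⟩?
0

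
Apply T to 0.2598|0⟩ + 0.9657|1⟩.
0.2598|0⟩ + (0.6829 + 0.6829i)|1⟩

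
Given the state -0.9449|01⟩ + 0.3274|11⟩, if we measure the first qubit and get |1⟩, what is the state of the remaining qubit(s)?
|1⟩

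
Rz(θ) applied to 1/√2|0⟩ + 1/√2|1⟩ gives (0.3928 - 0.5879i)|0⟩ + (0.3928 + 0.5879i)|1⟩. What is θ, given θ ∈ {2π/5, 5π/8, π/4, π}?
5π/8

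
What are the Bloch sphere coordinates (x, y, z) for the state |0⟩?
(0, 0, 1)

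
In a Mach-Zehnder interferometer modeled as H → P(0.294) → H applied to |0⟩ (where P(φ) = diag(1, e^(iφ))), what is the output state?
(0.9785 + 0.1449i)|0⟩ + (0.02145 - 0.1449i)|1⟩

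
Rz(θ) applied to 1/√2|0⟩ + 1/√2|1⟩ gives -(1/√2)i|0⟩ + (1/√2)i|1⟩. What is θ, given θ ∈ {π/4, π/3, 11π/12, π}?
π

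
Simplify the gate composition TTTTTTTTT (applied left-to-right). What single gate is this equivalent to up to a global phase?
T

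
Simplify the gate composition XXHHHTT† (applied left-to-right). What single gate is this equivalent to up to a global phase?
H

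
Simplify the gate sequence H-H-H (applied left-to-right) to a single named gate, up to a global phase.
H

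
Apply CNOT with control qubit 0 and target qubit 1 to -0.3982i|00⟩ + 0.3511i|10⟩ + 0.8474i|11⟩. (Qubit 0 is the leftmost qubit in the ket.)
-0.3982i|00⟩ + 0.8474i|10⟩ + 0.3511i|11⟩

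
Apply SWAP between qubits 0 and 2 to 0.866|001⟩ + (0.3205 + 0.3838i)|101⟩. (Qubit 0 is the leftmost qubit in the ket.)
0.866|100⟩ + (0.3205 + 0.3838i)|101⟩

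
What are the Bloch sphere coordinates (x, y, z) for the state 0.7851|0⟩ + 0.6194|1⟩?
(0.9726, 0, 0.2327)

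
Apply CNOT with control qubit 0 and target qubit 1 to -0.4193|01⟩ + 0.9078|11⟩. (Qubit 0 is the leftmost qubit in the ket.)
-0.4193|01⟩ + 0.9078|10⟩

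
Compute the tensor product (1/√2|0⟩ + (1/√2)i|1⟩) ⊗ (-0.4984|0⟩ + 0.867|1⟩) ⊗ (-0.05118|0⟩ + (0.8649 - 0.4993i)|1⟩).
0.01804|000⟩ + (-0.3048 + 0.176i)|001⟩ - 0.03138|010⟩ + (0.5302 - 0.3061i)|011⟩ + 0.01804i|100⟩ + (-0.176 - 0.3048i)|101⟩ - 0.03138i|110⟩ + (0.3061 + 0.5302i)|111⟩

amp(|b₁b₂…⟩) = product of the factor amplitudes for bits b₁, b₂, …; only kets whose every factor amplitude is nonzero survive.
|000⟩: (1/√2)(-0.4984)(-0.05118) = 0.01804
|001⟩: (1/√2)(-0.4984)(0.8649 - 0.4993i) = (-0.3048 + 0.176i)
|010⟩: (1/√2)(0.867)(-0.05118) = -0.03138
|011⟩: (1/√2)(0.867)(0.8649 - 0.4993i) = (0.5302 - 0.3061i)
|100⟩: ((1/√2)i)(-0.4984)(-0.05118) = 0.01804i
|101⟩: ((1/√2)i)(-0.4984)(0.8649 - 0.4993i) = (-0.176 - 0.3048i)
|110⟩: ((1/√2)i)(0.867)(-0.05118) = -0.03138i
|111⟩: ((1/√2)i)(0.867)(0.8649 - 0.4993i) = (0.3061 + 0.5302i)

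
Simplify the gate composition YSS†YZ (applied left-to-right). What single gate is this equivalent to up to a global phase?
Z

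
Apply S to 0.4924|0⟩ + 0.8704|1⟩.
0.4924|0⟩ + 0.8704i|1⟩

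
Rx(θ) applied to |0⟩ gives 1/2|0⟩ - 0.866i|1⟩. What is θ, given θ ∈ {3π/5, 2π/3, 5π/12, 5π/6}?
2π/3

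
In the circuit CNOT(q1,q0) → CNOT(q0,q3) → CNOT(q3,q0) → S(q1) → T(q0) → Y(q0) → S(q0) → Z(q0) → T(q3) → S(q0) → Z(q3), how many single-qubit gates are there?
8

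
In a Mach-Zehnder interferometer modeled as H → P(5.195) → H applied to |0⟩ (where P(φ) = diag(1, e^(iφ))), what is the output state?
(0.732 - 0.4429i)|0⟩ + (0.268 + 0.4429i)|1⟩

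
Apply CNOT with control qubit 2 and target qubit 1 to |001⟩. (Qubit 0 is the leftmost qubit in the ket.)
|011⟩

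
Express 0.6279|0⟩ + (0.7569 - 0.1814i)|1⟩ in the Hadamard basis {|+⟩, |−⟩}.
(0.9792 - 0.1283i)|+⟩ + (-0.09122 + 0.1283i)|−⟩

With |ψ⟩ = α|0⟩ + β|1⟩, the Hadamard-basis coefficients are ⟨+|ψ⟩ = (α + β)/√2 and ⟨−|ψ⟩ = (α − β)/√2.
Here α = 0.6279, β = (0.7569 - 0.1814i): (α + β)/√2 = (0.9792 - 0.1283i), (α − β)/√2 = (-0.09122 + 0.1283i).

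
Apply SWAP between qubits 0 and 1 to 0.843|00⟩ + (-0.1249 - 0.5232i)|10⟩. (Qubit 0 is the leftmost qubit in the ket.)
0.843|00⟩ + (-0.1249 - 0.5232i)|01⟩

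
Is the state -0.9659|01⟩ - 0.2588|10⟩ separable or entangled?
Entangled

Writing the state as a|00⟩ + b|01⟩ + c|10⟩ + d|11⟩, it is a product state iff ad − bc = 0.
Here (a, b, c, d) = (0, -0.9659, -0.2588, 0): ad − bc = (0)(0) − (-0.9659)(-0.2588) = -0.25 ≠ 0, so the state is entangled.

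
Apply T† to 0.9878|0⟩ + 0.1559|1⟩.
0.9878|0⟩ + (0.1102 - 0.1102i)|1⟩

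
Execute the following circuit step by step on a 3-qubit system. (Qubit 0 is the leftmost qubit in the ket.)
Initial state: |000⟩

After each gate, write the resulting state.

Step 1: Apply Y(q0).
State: i|100⟩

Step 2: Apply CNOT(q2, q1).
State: i|100⟩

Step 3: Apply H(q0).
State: (1/√2)i|000⟩ - (1/√2)i|100⟩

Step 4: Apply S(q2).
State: (1/√2)i|000⟩ - (1/√2)i|100⟩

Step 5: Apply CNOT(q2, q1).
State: (1/√2)i|000⟩ - (1/√2)i|100⟩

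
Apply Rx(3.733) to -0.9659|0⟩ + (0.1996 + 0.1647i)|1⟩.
(0.439 - 0.1909i)|0⟩ + (-0.05817 + 0.876i)|1⟩

Rx(3.733) = [[cos(θ/2), −i·sin(θ/2)], [−i·sin(θ/2), cos(θ/2)]]; θ = 3.733, cos(θ/2) ≈ -0.291413, sin(θ/2) ≈ 0.956597.
With a = amp(|0⟩) = -0.9659 and b = amp(|1⟩) = (0.1996 + 0.1647i):
new amp(|0⟩) = (-0.291413)·a + (-0.956597i)·b = (0.439 - 0.1909i)
new amp(|1⟩) = (-0.956597i)·a + (-0.291413)·b = (-0.05817 + 0.876i)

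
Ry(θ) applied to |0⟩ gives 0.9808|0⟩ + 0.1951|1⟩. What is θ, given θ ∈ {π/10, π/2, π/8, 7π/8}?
π/8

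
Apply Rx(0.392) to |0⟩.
0.9809|0⟩ - 0.1947i|1⟩

Rx(0.392) = [[cos(θ/2), −i·sin(θ/2)], [−i·sin(θ/2), cos(θ/2)]]; θ = 0.392, cos(θ/2) ≈ 0.980853, sin(θ/2) ≈ 0.194747.
With a = amp(|0⟩) = 1 and b = amp(|1⟩) = 0:
new amp(|0⟩) = (0.980853)·a + (-0.194747i)·b = 0.9809
new amp(|1⟩) = (-0.194747i)·a + (0.980853)·b = -0.1947i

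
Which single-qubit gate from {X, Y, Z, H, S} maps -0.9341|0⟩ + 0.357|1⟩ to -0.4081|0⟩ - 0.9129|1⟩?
H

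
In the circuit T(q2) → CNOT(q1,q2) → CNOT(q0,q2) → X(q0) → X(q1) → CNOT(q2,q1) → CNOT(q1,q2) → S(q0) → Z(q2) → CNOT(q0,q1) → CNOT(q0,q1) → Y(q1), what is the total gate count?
12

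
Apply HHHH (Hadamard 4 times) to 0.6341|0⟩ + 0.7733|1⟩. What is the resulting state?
0.6341|0⟩ + 0.7733|1⟩

H² = I, so an even number of Hadamards cancels: H^4 = I and the state is unchanged.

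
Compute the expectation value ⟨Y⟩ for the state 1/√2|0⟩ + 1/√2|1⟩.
0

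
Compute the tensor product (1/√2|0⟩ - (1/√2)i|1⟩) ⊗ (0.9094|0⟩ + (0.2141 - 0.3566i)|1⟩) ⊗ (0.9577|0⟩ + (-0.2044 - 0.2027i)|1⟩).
0.6158|000⟩ + (-0.1314 - 0.1303i)|001⟩ + (0.145 - 0.2415i)|010⟩ + (-0.08206 + 0.02085i)|011⟩ - 0.6158i|100⟩ + (-0.1303 + 0.1314i)|101⟩ + (-0.2415 - 0.145i)|110⟩ + (0.02085 + 0.08206i)|111⟩

amp(|b₁b₂…⟩) = product of the factor amplitudes for bits b₁, b₂, …; only kets whose every factor amplitude is nonzero survive.
|000⟩: (1/√2)(0.9094)(0.9577) = 0.6158
|001⟩: (1/√2)(0.9094)(-0.2044 - 0.2027i) = (-0.1314 - 0.1303i)
|010⟩: (1/√2)(0.2141 - 0.3566i)(0.9577) = (0.145 - 0.2415i)
|011⟩: (1/√2)(0.2141 - 0.3566i)(-0.2044 - 0.2027i) = (-0.08206 + 0.02085i)
|100⟩: (-(1/√2)i)(0.9094)(0.9577) = -0.6158i
|101⟩: (-(1/√2)i)(0.9094)(-0.2044 - 0.2027i) = (-0.1303 + 0.1314i)
|110⟩: (-(1/√2)i)(0.2141 - 0.3566i)(0.9577) = (-0.2415 - 0.145i)
|111⟩: (-(1/√2)i)(0.2141 - 0.3566i)(-0.2044 - 0.2027i) = (0.02085 + 0.08206i)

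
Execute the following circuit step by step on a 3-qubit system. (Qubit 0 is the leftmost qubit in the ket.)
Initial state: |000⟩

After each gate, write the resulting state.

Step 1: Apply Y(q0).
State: i|100⟩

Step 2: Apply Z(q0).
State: -i|100⟩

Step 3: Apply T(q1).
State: -i|100⟩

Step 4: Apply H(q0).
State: -(1/√2)i|000⟩ + (1/√2)i|100⟩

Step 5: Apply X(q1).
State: -(1/√2)i|010⟩ + (1/√2)i|110⟩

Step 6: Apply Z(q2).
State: -(1/√2)i|010⟩ + (1/√2)i|110⟩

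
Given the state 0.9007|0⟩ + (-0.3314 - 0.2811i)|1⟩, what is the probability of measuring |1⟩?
0.1888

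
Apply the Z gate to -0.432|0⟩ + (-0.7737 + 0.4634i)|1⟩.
-0.432|0⟩ + (0.7737 - 0.4634i)|1⟩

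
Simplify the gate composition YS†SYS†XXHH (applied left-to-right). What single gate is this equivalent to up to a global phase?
S†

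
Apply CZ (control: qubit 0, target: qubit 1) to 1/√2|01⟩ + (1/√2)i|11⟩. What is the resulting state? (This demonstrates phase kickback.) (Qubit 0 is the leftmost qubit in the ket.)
1/√2|01⟩ - (1/√2)i|11⟩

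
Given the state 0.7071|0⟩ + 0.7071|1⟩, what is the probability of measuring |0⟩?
0.5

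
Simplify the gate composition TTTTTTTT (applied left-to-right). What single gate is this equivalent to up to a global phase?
I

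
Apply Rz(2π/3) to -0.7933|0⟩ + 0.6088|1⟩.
(-0.3967 + 0.687i)|0⟩ + (0.3044 + 0.5272i)|1⟩

Rz(2π/3) = [[e^(−iθ/2), 0], [0, e^(iθ/2)]] with e^(±iθ/2) = cos(θ/2) ± i·sin(θ/2); θ = 2π/3, cos(θ/2) ≈ 0.5, sin(θ/2) ≈ 0.866025.
With a = amp(|0⟩) = -0.7933 and b = amp(|1⟩) = 0.6088:
new amp(|0⟩) = (0.5 - 0.866025i)·a = (-0.3967 + 0.687i)
new amp(|1⟩) = (0.5 + 0.866025i)·b = (0.3044 + 0.5272i)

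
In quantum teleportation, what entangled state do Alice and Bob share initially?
Bell state |Φ+⟩ = (|00⟩ + |11⟩)/√2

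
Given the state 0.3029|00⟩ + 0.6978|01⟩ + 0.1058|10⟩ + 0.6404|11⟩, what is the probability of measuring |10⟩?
0.01119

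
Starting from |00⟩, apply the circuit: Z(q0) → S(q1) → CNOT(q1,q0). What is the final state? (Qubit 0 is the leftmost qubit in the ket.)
|00⟩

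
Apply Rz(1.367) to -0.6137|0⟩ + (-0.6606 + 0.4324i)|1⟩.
(-0.4758 + 0.3876i)|0⟩ + (-0.7853 - 0.08191i)|1⟩

Rz(1.367) = [[e^(−iθ/2), 0], [0, e^(iθ/2)]] with e^(±iθ/2) = cos(θ/2) ± i·sin(θ/2); θ = 1.367, cos(θ/2) ≈ 0.775367, sin(θ/2) ≈ 0.631511.
With a = amp(|0⟩) = -0.6137 and b = amp(|1⟩) = (-0.6606 + 0.4324i):
new amp(|0⟩) = (0.775367 - 0.631511i)·a = (-0.4758 + 0.3876i)
new amp(|1⟩) = (0.775367 + 0.631511i)·b = (-0.7853 - 0.08191i)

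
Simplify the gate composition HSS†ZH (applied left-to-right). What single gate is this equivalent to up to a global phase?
X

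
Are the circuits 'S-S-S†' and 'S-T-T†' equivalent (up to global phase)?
Yes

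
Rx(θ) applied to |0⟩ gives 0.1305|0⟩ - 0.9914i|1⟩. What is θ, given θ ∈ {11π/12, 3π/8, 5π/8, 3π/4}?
11π/12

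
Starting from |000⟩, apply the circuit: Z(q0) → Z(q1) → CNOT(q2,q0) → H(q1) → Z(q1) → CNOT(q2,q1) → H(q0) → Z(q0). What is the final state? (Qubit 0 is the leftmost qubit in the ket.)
1/2|000⟩ - 1/2|010⟩ - 1/2|100⟩ + 1/2|110⟩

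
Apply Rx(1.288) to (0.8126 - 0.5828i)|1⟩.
(-0.3499 - 0.4879i)|0⟩ + (0.6498 - 0.4661i)|1⟩

Rx(1.288) = [[cos(θ/2), −i·sin(θ/2)], [−i·sin(θ/2), cos(θ/2)]]; θ = 1.288, cos(θ/2) ≈ 0.799701, sin(θ/2) ≈ 0.600399.
With a = amp(|0⟩) = 0 and b = amp(|1⟩) = (0.8126 - 0.5828i):
new amp(|0⟩) = (0.799701)·a + (-0.600399i)·b = (-0.3499 - 0.4879i)
new amp(|1⟩) = (-0.600399i)·a + (0.799701)·b = (0.6498 - 0.4661i)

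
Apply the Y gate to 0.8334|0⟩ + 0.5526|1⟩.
-0.5526i|0⟩ + 0.8334i|1⟩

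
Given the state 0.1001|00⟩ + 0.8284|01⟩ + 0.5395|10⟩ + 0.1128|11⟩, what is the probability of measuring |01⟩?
0.6862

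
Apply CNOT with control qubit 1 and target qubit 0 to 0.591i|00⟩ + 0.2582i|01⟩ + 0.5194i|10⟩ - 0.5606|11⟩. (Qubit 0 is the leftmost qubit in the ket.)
0.591i|00⟩ - 0.5606|01⟩ + 0.5194i|10⟩ + 0.2582i|11⟩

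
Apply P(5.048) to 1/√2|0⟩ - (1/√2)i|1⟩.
1/√2|0⟩ + (-0.6677 - 0.2329i)|1⟩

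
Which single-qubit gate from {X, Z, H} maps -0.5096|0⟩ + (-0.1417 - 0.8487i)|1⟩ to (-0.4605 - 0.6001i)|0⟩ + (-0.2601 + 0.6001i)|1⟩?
H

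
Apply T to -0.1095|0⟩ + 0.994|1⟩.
-0.1095|0⟩ + (0.7029 + 0.7029i)|1⟩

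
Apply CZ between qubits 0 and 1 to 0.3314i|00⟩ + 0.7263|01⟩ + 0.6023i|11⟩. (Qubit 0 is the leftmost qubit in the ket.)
0.3314i|00⟩ + 0.7263|01⟩ - 0.6023i|11⟩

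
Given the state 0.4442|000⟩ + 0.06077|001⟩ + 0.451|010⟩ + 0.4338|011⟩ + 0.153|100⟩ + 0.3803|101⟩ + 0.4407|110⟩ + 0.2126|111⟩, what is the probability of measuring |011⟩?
0.1882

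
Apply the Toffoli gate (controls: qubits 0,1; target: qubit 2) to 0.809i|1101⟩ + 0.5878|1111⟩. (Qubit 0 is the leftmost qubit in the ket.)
0.5878|1101⟩ + 0.809i|1111⟩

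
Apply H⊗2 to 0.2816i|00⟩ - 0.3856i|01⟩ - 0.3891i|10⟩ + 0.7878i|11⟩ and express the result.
0.1474i|00⟩ - 0.2549i|01⟩ - 0.2514i|10⟩ + 0.9221i|11⟩

H⊗2 gives amp(|y⟩) = (1/2) Σ_x (−1)^(x·y) amp(|x⟩), where x·y is the number of positions in which both x and y have a 1.
|00⟩: (0.2816i - 0.3856i - 0.3891i + 0.7878i)/2 = 0.1474i
|01⟩: (0.2816i + 0.3856i - 0.3891i - 0.7878i)/2 = -0.2549i
|10⟩: (0.2816i - 0.3856i + 0.3891i - 0.7878i)/2 = -0.2514i
|11⟩: (0.2816i + 0.3856i + 0.3891i + 0.7878i)/2 = 0.9221i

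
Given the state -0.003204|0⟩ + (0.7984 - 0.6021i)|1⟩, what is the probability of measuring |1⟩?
1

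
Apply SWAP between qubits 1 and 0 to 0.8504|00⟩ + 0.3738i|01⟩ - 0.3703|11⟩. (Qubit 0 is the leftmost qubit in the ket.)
0.8504|00⟩ + 0.3738i|10⟩ - 0.3703|11⟩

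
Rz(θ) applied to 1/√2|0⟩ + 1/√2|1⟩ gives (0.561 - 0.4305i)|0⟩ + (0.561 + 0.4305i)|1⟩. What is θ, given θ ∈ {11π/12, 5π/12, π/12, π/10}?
5π/12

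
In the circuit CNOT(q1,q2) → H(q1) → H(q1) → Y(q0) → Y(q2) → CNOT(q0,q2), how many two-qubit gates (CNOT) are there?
2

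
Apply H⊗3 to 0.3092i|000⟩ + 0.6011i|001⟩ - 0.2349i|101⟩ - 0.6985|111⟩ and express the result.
(-0.247 + 0.2388i)|000⟩ + (0.247 - 0.02015i)|001⟩ + (0.247 + 0.2388i)|010⟩ + (-0.247 - 0.02015i)|011⟩ + (0.247 + 0.4049i)|100⟩ + (-0.247 - 0.1863i)|101⟩ + (-0.247 + 0.4049i)|110⟩ + (0.247 - 0.1863i)|111⟩

H⊗3 gives amp(|y⟩) = (1/2√2) Σ_x (−1)^(x·y) amp(|x⟩), where x·y is the number of positions in which both x and y have a 1.
|000⟩: (0.3092i + 0.6011i - 0.2349i - 0.6985)/(2√2) = (-0.247 + 0.2388i)
|001⟩: (0.3092i - 0.6011i + 0.2349i + 0.6985)/(2√2) = (0.247 - 0.02015i)
|010⟩: (0.3092i + 0.6011i - 0.2349i + 0.6985)/(2√2) = (0.247 + 0.2388i)
|011⟩: (0.3092i - 0.6011i + 0.2349i - 0.6985)/(2√2) = (-0.247 - 0.02015i)
|100⟩: (0.3092i + 0.6011i + 0.2349i + 0.6985)/(2√2) = (0.247 + 0.4049i)
|101⟩: (0.3092i - 0.6011i - 0.2349i - 0.6985)/(2√2) = (-0.247 - 0.1863i)
|110⟩: (0.3092i + 0.6011i + 0.2349i - 0.6985)/(2√2) = (-0.247 + 0.4049i)
|111⟩: (0.3092i - 0.6011i - 0.2349i + 0.6985)/(2√2) = (0.247 - 0.1863i)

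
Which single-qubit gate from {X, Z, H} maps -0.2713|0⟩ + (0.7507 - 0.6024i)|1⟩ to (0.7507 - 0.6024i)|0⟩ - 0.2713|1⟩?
X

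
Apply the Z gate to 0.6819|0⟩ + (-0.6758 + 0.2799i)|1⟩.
0.6819|0⟩ + (0.6758 - 0.2799i)|1⟩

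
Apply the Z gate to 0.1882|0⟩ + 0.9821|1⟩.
0.1882|0⟩ - 0.9821|1⟩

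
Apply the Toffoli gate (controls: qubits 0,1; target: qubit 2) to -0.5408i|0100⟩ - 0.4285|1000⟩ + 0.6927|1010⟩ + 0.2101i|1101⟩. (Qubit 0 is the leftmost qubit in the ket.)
-0.5408i|0100⟩ - 0.4285|1000⟩ + 0.6927|1010⟩ + 0.2101i|1111⟩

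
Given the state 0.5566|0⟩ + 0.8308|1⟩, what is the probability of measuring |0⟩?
0.3098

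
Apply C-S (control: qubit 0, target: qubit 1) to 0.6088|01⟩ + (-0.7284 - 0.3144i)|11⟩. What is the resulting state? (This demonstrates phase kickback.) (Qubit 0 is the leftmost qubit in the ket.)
0.6088|01⟩ + (0.3144 - 0.7284i)|11⟩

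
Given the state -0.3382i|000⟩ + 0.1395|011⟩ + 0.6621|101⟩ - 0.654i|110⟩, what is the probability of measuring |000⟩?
0.1144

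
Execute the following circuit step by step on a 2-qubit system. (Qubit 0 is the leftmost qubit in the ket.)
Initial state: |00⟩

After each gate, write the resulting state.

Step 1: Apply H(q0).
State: 1/√2|00⟩ + 1/√2|10⟩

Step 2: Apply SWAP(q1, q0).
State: 1/√2|00⟩ + 1/√2|01⟩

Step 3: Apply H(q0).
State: 1/2|00⟩ + 1/2|01⟩ + 1/2|10⟩ + 1/2|11⟩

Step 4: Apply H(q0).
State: 1/√2|00⟩ + 1/√2|01⟩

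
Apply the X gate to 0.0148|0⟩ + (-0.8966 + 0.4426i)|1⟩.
(-0.8966 + 0.4426i)|0⟩ + 0.0148|1⟩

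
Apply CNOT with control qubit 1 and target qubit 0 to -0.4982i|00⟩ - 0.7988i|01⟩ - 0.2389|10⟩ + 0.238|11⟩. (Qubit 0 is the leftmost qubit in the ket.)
-0.4982i|00⟩ + 0.238|01⟩ - 0.2389|10⟩ - 0.7988i|11⟩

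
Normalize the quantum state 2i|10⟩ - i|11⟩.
0.8944i|10⟩ - (1/√5)i|11⟩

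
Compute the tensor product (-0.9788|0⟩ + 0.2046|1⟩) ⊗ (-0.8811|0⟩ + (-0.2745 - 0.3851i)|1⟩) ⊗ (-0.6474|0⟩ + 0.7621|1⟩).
-0.5583|000⟩ + 0.6573|001⟩ + (-0.1739 - 0.244i)|010⟩ + (0.2048 + 0.2873i)|011⟩ + 0.1167|100⟩ - 0.1374|101⟩ + (0.03636 + 0.05101i)|110⟩ + (-0.0428 - 0.06005i)|111⟩

amp(|b₁b₂…⟩) = product of the factor amplitudes for bits b₁, b₂, …; only kets whose every factor amplitude is nonzero survive.
|000⟩: (-0.9788)(-0.8811)(-0.6474) = -0.5583
|001⟩: (-0.9788)(-0.8811)(0.7621) = 0.6573
|010⟩: (-0.9788)(-0.2745 - 0.3851i)(-0.6474) = (-0.1739 - 0.244i)
|011⟩: (-0.9788)(-0.2745 - 0.3851i)(0.7621) = (0.2048 + 0.2873i)
|100⟩: (0.2046)(-0.8811)(-0.6474) = 0.1167
|101⟩: (0.2046)(-0.8811)(0.7621) = -0.1374
|110⟩: (0.2046)(-0.2745 - 0.3851i)(-0.6474) = (0.03636 + 0.05101i)
|111⟩: (0.2046)(-0.2745 - 0.3851i)(0.7621) = (-0.0428 - 0.06005i)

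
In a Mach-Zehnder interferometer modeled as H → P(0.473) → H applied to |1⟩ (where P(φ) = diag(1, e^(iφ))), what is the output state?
(0.0549 - 0.2278i)|0⟩ + (0.9451 + 0.2278i)|1⟩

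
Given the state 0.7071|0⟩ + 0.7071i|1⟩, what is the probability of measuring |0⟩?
0.5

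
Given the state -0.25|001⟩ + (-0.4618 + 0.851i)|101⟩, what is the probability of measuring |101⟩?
0.9375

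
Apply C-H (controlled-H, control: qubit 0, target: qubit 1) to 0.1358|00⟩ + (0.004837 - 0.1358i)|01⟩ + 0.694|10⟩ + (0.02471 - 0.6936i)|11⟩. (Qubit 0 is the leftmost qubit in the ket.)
0.1358|00⟩ + (0.004837 - 0.1358i)|01⟩ + (0.5082 - 0.4904i)|10⟩ + (0.4733 + 0.4904i)|11⟩

C-H leaves the control-|0⟩ kets |00⟩, |01⟩ unchanged and applies H to qubit 1 on the control-|1⟩ pair (|10⟩, |11⟩).
H = [[1/√2, 1/√2], [1/√2, -1/√2]].
With a = amp(|10⟩) = 0.694 and b = amp(|11⟩) = (0.02471 - 0.6936i):
new amp(|10⟩) = (1/√2)·a + (1/√2)·b = (0.5082 - 0.4904i)
new amp(|11⟩) = (1/√2)·a + (-1/√2)·b = (0.4733 + 0.4904i)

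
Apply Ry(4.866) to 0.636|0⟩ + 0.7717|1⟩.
-0.9851|0⟩ - 0.172|1⟩

Ry(4.866) = [[cos(θ/2), −sin(θ/2)], [sin(θ/2), cos(θ/2)]]; θ = 4.866, cos(θ/2) ≈ -0.759278, sin(θ/2) ≈ 0.650766.
With a = amp(|0⟩) = 0.636 and b = amp(|1⟩) = 0.7717:
new amp(|0⟩) = (-0.759278)·a + (-0.650766)·b = -0.9851
new amp(|1⟩) = (0.650766)·a + (-0.759278)·b = -0.172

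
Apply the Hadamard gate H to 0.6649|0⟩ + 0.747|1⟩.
0.9984|0⟩ - 0.05805|1⟩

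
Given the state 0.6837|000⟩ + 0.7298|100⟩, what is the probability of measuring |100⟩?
0.5326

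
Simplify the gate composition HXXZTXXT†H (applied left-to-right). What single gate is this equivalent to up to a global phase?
X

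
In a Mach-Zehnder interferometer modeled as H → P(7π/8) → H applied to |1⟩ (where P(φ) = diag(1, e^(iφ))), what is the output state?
(0.9619 - 0.1913i)|0⟩ + (0.03806 + 0.1913i)|1⟩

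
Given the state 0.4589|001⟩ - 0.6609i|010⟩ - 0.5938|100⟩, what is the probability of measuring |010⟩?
0.4368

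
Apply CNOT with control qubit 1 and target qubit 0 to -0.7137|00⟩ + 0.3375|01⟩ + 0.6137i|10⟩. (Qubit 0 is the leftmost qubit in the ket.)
-0.7137|00⟩ + 0.6137i|10⟩ + 0.3375|11⟩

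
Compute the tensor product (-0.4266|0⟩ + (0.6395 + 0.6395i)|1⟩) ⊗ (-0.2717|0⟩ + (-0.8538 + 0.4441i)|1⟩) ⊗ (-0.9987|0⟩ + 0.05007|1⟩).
-0.1158|000⟩ + 0.005803|001⟩ + (-0.3638 + 0.1892i)|010⟩ + (0.01824 - 0.009486i)|011⟩ + (0.1735 + 0.1735i)|100⟩ + (-0.0087 - 0.0087i)|101⟩ + (0.8289 + 0.2617i)|110⟩ + (-0.04156 - 0.01312i)|111⟩

amp(|b₁b₂…⟩) = product of the factor amplitudes for bits b₁, b₂, …; only kets whose every factor amplitude is nonzero survive.
|000⟩: (-0.4266)(-0.2717)(-0.9987) = -0.1158
|001⟩: (-0.4266)(-0.2717)(0.05007) = 0.005803
|010⟩: (-0.4266)(-0.8538 + 0.4441i)(-0.9987) = (-0.3638 + 0.1892i)
|011⟩: (-0.4266)(-0.8538 + 0.4441i)(0.05007) = (0.01824 - 0.009486i)
|100⟩: (0.6395 + 0.6395i)(-0.2717)(-0.9987) = (0.1735 + 0.1735i)
|101⟩: (0.6395 + 0.6395i)(-0.2717)(0.05007) = (-0.0087 - 0.0087i)
|110⟩: (0.6395 + 0.6395i)(-0.8538 + 0.4441i)(-0.9987) = (0.8289 + 0.2617i)
|111⟩: (0.6395 + 0.6395i)(-0.8538 + 0.4441i)(0.05007) = (-0.04156 - 0.01312i)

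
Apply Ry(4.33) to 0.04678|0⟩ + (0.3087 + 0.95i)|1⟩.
(-0.282 - 0.7872i)|0⟩ + (-0.1341 - 0.5319i)|1⟩

Ry(4.33) = [[cos(θ/2), −sin(θ/2)], [sin(θ/2), cos(θ/2)]]; θ = 4.33, cos(θ/2) ≈ -0.559849, sin(θ/2) ≈ 0.828595.
With a = amp(|0⟩) = 0.04678 and b = amp(|1⟩) = (0.3087 + 0.95i):
new amp(|0⟩) = (-0.559849)·a + (-0.828595)·b = (-0.282 - 0.7872i)
new amp(|1⟩) = (0.828595)·a + (-0.559849)·b = (-0.1341 - 0.5319i)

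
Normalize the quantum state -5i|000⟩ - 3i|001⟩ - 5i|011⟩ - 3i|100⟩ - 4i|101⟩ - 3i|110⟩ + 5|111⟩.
-0.4603i|000⟩ - 0.2762i|001⟩ - 0.4603i|011⟩ - 0.2762i|100⟩ - 0.3682i|101⟩ - 0.2762i|110⟩ + 0.4603|111⟩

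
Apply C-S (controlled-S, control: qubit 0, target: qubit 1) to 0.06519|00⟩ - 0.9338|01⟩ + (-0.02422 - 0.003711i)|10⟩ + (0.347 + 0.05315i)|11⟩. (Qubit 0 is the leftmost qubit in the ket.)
0.06519|00⟩ - 0.9338|01⟩ + (-0.02422 - 0.003711i)|10⟩ + (-0.05315 + 0.347i)|11⟩

C-S leaves the control-|0⟩ kets |00⟩, |01⟩ unchanged and applies S to qubit 1 on the control-|1⟩ pair (|10⟩, |11⟩).
S = [[1, 0], [0, i]].
With a = amp(|10⟩) = (-0.02422 - 0.003711i) and b = amp(|11⟩) = (0.347 + 0.05315i):
new amp(|10⟩) = (1)·a = (-0.02422 - 0.003711i)
new amp(|11⟩) = (i)·b = (-0.05315 + 0.347i)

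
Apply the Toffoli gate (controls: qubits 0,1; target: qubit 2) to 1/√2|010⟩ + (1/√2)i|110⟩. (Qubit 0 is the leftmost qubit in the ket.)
1/√2|010⟩ + (1/√2)i|111⟩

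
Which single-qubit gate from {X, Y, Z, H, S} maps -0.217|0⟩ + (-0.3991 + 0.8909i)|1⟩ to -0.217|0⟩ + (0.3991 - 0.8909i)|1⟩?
Z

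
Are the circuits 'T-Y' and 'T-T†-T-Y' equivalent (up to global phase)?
Yes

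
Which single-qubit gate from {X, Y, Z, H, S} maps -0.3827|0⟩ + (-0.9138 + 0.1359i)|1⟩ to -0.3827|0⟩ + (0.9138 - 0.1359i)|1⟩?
Z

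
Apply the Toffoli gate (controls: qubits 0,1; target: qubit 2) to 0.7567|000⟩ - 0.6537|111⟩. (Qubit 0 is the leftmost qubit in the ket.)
0.7567|000⟩ - 0.6537|110⟩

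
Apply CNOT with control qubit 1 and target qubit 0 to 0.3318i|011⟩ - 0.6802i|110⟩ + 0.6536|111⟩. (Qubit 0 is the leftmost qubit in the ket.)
-0.6802i|010⟩ + 0.6536|011⟩ + 0.3318i|111⟩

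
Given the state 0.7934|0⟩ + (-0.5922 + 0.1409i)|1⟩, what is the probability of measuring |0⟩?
0.6295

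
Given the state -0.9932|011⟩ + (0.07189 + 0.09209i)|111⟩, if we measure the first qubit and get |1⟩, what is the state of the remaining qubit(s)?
(0.6153 + 0.7883i)|11⟩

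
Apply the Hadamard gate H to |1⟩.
1/√2|0⟩ - 1/√2|1⟩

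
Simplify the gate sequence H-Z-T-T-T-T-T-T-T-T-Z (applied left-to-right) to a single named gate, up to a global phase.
H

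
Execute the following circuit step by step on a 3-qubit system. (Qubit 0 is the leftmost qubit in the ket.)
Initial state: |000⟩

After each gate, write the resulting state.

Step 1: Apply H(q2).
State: 1/√2|000⟩ + 1/√2|001⟩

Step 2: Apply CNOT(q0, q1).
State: 1/√2|000⟩ + 1/√2|001⟩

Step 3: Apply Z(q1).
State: 1/√2|000⟩ + 1/√2|001⟩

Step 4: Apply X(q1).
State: 1/√2|010⟩ + 1/√2|011⟩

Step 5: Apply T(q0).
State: 1/√2|010⟩ + 1/√2|011⟩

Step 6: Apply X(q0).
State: 1/√2|110⟩ + 1/√2|111⟩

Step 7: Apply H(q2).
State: |110⟩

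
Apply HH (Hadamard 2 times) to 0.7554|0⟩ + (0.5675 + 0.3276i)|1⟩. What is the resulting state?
0.7554|0⟩ + (0.5675 + 0.3276i)|1⟩

H² = I, so an even number of Hadamards cancels: H^2 = I and the state is unchanged.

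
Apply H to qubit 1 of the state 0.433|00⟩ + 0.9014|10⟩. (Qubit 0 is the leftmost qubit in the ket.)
0.3062|00⟩ + 0.3062|01⟩ + 0.6374|10⟩ + 0.6374|11⟩

H on qubit 1 mixes each pair of kets that differ only in qubit 1: amplitudes (a, b) of (|…0…⟩, |…1…⟩) become ((a + b)/√2, (a − b)/√2). Kets absent from the input have amplitude 0.
(|00⟩, |01⟩): (a, b) = (0.433, 0) → (0.3062, 0.3062)
(|10⟩, |11⟩): (a, b) = (0.9014, 0) → (0.6374, 0.6374)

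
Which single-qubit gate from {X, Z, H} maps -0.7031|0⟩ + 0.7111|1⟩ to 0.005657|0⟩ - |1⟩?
H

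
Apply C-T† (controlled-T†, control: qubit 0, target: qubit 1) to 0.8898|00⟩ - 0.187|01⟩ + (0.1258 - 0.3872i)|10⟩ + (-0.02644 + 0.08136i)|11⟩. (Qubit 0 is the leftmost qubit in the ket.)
0.8898|00⟩ - 0.187|01⟩ + (0.1258 - 0.3872i)|10⟩ + (0.03883 + 0.07623i)|11⟩

C-T† leaves the control-|0⟩ kets |00⟩, |01⟩ unchanged and applies T† to qubit 1 on the control-|1⟩ pair (|10⟩, |11⟩).
T† = [[1, 0], [0, (1/√2 - (1/√2)i)]].
With a = amp(|10⟩) = (0.1258 - 0.3872i) and b = amp(|11⟩) = (-0.02644 + 0.08136i):
new amp(|10⟩) = (1)·a = (0.1258 - 0.3872i)
new amp(|11⟩) = (1/√2 - (1/√2)i)·b = (0.03883 + 0.07623i)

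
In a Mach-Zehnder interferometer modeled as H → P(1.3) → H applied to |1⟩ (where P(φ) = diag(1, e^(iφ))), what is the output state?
(0.3663 - 0.4818i)|0⟩ + (0.6337 + 0.4818i)|1⟩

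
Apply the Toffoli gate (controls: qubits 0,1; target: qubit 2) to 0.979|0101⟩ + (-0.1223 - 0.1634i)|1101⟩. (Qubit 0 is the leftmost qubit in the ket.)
0.979|0101⟩ + (-0.1223 - 0.1634i)|1111⟩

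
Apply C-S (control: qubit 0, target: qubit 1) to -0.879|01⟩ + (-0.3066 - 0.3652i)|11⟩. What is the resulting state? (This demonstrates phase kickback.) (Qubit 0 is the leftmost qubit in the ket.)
-0.879|01⟩ + (0.3652 - 0.3066i)|11⟩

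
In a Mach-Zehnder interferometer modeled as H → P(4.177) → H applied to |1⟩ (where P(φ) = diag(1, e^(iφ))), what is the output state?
(0.7551 + 0.43i)|0⟩ + (0.2449 - 0.43i)|1⟩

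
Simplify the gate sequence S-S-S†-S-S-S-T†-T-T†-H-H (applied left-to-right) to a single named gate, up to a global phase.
T†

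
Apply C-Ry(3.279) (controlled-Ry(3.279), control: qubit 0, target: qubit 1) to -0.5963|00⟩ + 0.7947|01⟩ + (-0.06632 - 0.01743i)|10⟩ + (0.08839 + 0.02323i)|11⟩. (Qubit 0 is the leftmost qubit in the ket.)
-0.5963|00⟩ + 0.7947|01⟩ + (-0.08363 - 0.02198i)|10⟩ + (-0.07223 - 0.01898i)|11⟩

C-Ry(3.279) leaves the control-|0⟩ kets |00⟩, |01⟩ unchanged and applies Ry(3.279) to qubit 1 on the control-|1⟩ pair (|10⟩, |11⟩).
Ry(3.279) = [[cos(θ/2), −sin(θ/2)], [sin(θ/2), cos(θ/2)]]; θ = 3.279, cos(θ/2) ≈ -0.0686496, sin(θ/2) ≈ 0.997641.
With a = amp(|10⟩) = (-0.06632 - 0.01743i) and b = amp(|11⟩) = (0.08839 + 0.02323i):
new amp(|10⟩) = (-0.0686496)·a + (-0.997641)·b = (-0.08363 - 0.02198i)
new amp(|11⟩) = (0.997641)·a + (-0.0686496)·b = (-0.07223 - 0.01898i)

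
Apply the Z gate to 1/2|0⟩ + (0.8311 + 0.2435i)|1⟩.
1/2|0⟩ + (-0.8311 - 0.2435i)|1⟩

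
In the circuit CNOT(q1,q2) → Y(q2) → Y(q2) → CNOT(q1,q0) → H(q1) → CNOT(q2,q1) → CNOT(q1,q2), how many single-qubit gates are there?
3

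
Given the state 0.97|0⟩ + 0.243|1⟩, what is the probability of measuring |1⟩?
0.05905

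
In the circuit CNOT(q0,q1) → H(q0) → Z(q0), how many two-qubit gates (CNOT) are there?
1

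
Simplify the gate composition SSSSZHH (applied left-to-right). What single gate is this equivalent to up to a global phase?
Z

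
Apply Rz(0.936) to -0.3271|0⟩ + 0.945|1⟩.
(-0.2919 + 0.1476i)|0⟩ + (0.8434 + 0.4263i)|1⟩

Rz(0.936) = [[e^(−iθ/2), 0], [0, e^(iθ/2)]] with e^(±iθ/2) = cos(θ/2) ± i·sin(θ/2); θ = 0.936, cos(θ/2) ≈ 0.892472, sin(θ/2) ≈ 0.451102.
With a = amp(|0⟩) = -0.3271 and b = amp(|1⟩) = 0.945:
new amp(|0⟩) = (0.892472 - 0.451102i)·a = (-0.2919 + 0.1476i)
new amp(|1⟩) = (0.892472 + 0.451102i)·b = (0.8434 + 0.4263i)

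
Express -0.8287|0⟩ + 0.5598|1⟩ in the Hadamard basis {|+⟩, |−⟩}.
-0.1901|+⟩ - 0.9818|−⟩

With |ψ⟩ = α|0⟩ + β|1⟩, the Hadamard-basis coefficients are ⟨+|ψ⟩ = (α + β)/√2 and ⟨−|ψ⟩ = (α − β)/√2.
Here α = -0.8287, β = 0.5598: (α + β)/√2 = -0.1901, (α − β)/√2 = -0.9818.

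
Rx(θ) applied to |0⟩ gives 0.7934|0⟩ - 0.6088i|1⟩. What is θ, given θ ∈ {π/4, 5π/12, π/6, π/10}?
5π/12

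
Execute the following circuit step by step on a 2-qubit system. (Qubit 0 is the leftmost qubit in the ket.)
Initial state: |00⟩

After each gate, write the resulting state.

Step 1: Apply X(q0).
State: |10⟩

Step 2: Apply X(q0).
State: |00⟩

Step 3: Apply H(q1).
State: 1/√2|00⟩ + 1/√2|01⟩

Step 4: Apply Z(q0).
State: 1/√2|00⟩ + 1/√2|01⟩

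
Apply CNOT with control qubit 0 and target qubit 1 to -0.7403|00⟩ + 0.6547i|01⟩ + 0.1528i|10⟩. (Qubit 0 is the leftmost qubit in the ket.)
-0.7403|00⟩ + 0.6547i|01⟩ + 0.1528i|11⟩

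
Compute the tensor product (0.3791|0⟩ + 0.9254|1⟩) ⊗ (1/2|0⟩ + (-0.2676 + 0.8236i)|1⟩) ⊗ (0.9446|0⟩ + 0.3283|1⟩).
0.179|000⟩ + 0.06223|001⟩ + (-0.09583 + 0.2949i)|010⟩ + (-0.03331 + 0.1025i)|011⟩ + 0.4371|100⟩ + 0.1519|101⟩ + (-0.2339 + 0.7199i)|110⟩ + (-0.0813 + 0.2502i)|111⟩

amp(|b₁b₂…⟩) = product of the factor amplitudes for bits b₁, b₂, …; only kets whose every factor amplitude is nonzero survive.
|000⟩: (0.3791)(1/2)(0.9446) = 0.179
|001⟩: (0.3791)(1/2)(0.3283) = 0.06223
|010⟩: (0.3791)(-0.2676 + 0.8236i)(0.9446) = (-0.09583 + 0.2949i)
|011⟩: (0.3791)(-0.2676 + 0.8236i)(0.3283) = (-0.03331 + 0.1025i)
|100⟩: (0.9254)(1/2)(0.9446) = 0.4371
|101⟩: (0.9254)(1/2)(0.3283) = 0.1519
|110⟩: (0.9254)(-0.2676 + 0.8236i)(0.9446) = (-0.2339 + 0.7199i)
|111⟩: (0.9254)(-0.2676 + 0.8236i)(0.3283) = (-0.0813 + 0.2502i)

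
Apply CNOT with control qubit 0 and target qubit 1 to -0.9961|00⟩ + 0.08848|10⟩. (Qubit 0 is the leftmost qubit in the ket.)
-0.9961|00⟩ + 0.08848|11⟩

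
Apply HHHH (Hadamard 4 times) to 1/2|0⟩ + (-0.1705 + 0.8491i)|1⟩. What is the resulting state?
1/2|0⟩ + (-0.1705 + 0.8491i)|1⟩

H² = I, so an even number of Hadamards cancels: H^4 = I and the state is unchanged.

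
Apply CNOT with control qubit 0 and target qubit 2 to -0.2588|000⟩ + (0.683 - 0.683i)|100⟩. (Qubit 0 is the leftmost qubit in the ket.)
-0.2588|000⟩ + (0.683 - 0.683i)|101⟩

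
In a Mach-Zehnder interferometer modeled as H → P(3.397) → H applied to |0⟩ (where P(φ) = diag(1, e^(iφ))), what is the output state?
(0.01622 - 0.1263i)|0⟩ + (0.9838 + 0.1263i)|1⟩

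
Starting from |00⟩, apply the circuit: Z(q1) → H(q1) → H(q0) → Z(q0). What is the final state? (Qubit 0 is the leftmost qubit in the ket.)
1/2|00⟩ + 1/2|01⟩ - 1/2|10⟩ - 1/2|11⟩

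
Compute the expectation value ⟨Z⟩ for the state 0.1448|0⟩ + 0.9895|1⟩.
-0.9581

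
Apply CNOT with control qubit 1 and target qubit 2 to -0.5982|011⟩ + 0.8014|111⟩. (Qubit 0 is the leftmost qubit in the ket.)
-0.5982|010⟩ + 0.8014|110⟩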